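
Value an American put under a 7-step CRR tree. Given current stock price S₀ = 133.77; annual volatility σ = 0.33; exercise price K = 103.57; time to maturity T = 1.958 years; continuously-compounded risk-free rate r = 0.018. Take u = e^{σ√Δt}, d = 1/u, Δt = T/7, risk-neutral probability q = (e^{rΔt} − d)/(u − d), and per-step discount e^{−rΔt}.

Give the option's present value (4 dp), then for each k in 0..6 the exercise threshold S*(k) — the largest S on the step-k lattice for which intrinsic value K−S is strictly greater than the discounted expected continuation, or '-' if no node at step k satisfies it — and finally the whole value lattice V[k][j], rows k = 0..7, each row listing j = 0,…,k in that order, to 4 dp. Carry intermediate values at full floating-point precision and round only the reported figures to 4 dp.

price = 8.6753
boundary = - - - - - 55.8947 66.5531
tree:
8.6753
13.0945 3.8022
19.2244 6.3463 0.9839
27.2684 10.3912 1.8689 0.0000
37.0414 16.5782 3.5499 0.0000 0.0000
47.6753 25.4887 6.7427 0.0000 0.0000 0.0000
56.6268 37.0169 12.8071 0.0000 0.0000 0.0000 0.0000
64.1447 47.6753 24.3261 0.0000 0.0000 0.0000 0.0000 0.0000

Δt=0.27971  u=1.19069  d=0.83985  q=0.47087  discount=0.99498
step 7 (expiry): payoffs max(K−S,0) = 64.1447 47.6753 24.3261 0.0000 0.0000 0.0000 0.0000 0.0000
step 6: (k=6,j=0): S=46.9432, (K−S)⁺=56.6268, hold=56.1066 ⇒ V=56.6268 exercise | (k=6,j=1): S=66.5531, (K−S)⁺=37.0169, hold=36.4968 ⇒ V=37.0169 exercise | (k=6,j=2): S=94.3547, (K−S)⁺=9.2153, hold=12.8071 ⇒ V=12.8071 continue | (k=6,j=3): S=133.7700, (K−S)⁺=0.0000, hold=0.0000 ⇒ V=0.0000 continue | (k=6,j=4): S=189.6505, (K−S)⁺=0.0000, hold=0.0000 ⇒ V=0.0000 continue | (k=6,j=5): S=268.8742, (K−S)⁺=0.0000, hold=0.0000 ⇒ V=0.0000 continue | (k=6,j=6): S=381.1926, (K−S)⁺=0.0000, hold=0.0000 ⇒ V=0.0000 continue  boundary S*=66.5531
step 5: (k=5,j=0): S=55.8947, (K−S)⁺=47.6753, hold=47.1552 ⇒ V=47.6753 exercise | (k=5,j=1): S=79.2439, (K−S)⁺=24.3261, hold=25.4887 ⇒ V=25.4887 continue | (k=5,j=2): S=112.3469, (K−S)⁺=0.0000, hold=6.7427 ⇒ V=6.7427 continue | (k=5,j=3): S=159.2782, (K−S)⁺=0.0000, hold=0.0000 ⇒ V=0.0000 continue | (k=5,j=4): S=225.8144, (K−S)⁺=0.0000, hold=0.0000 ⇒ V=0.0000 continue | (k=5,j=5): S=320.1451, (K−S)⁺=0.0000, hold=0.0000 ⇒ V=0.0000 continue  boundary S*=55.8947
step 4: (k=4,j=0): S=66.5531, (K−S)⁺=37.0169, hold=37.0414 ⇒ V=37.0414 continue | (k=4,j=1): S=94.3547, (K−S)⁺=9.2153, hold=16.5782 ⇒ V=16.5782 continue | (k=4,j=2): S=133.7700, (K−S)⁺=0.0000, hold=3.5499 ⇒ V=3.5499 continue | (k=4,j=3): S=189.6505, (K−S)⁺=0.0000, hold=0.0000 ⇒ V=0.0000 continue | (k=4,j=4): S=268.8742, (K−S)⁺=0.0000, hold=0.0000 ⇒ V=0.0000 continue  boundary S*=-
step 3: (k=3,j=0): S=79.2439, (K−S)⁺=24.3261, hold=27.2684 ⇒ V=27.2684 continue | (k=3,j=1): S=112.3469, (K−S)⁺=0.0000, hold=10.3912 ⇒ V=10.3912 continue | (k=3,j=2): S=159.2782, (K−S)⁺=0.0000, hold=1.8689 ⇒ V=1.8689 continue | (k=3,j=3): S=225.8144, (K−S)⁺=0.0000, hold=0.0000 ⇒ V=0.0000 continue  boundary S*=-
step 2: (k=2,j=0): S=94.3547, (K−S)⁺=9.2153, hold=19.2244 ⇒ V=19.2244 continue | (k=2,j=1): S=133.7700, (K−S)⁺=0.0000, hold=6.3463 ⇒ V=6.3463 continue | (k=2,j=2): S=189.6505, (K−S)⁺=0.0000, hold=0.9839 ⇒ V=0.9839 continue  boundary S*=-
step 1: (k=1,j=0): S=112.3469, (K−S)⁺=0.0000, hold=13.0945 ⇒ V=13.0945 continue | (k=1,j=1): S=159.2782, (K−S)⁺=0.0000, hold=3.8022 ⇒ V=3.8022 continue  boundary S*=-
step 0: (k=0,j=0): S=133.7700, (K−S)⁺=0.0000, hold=8.6753 ⇒ V=8.6753 continue  boundary S*=-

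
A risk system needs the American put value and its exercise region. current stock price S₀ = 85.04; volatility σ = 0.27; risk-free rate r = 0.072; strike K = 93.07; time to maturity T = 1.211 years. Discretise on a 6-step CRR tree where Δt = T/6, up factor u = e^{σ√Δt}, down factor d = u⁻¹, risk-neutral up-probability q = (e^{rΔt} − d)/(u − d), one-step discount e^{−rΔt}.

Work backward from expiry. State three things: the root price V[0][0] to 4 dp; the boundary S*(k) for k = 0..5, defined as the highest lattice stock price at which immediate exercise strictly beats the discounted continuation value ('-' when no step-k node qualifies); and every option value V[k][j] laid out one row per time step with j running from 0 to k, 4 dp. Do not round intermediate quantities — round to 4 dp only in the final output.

price = 11.8750
boundary = - - 66.7212 75.3257 66.7212 75.3257
tree:
11.8750
18.0314 6.7415
26.3488 11.1508 3.0160
33.9705 17.7443 5.6095 0.7986
40.7215 26.3488 10.1642 1.7237 0.0000
46.7014 33.9705 17.7443 3.7204 0.0000 0.0000
51.9982 40.7215 26.3488 8.0300 0.0000 0.0000 0.0000

params: Δt=0.20183 u=1.12896 d=0.88577 q=0.52990 e^(-rΔt)=0.98557
t_6 payoffs: 51.9982 40.7215 26.3488 8.0300 0.0000 0.0000 0.0000
t_5: node(5,0) S=46.3686 payoff=46.7014 vs cont=45.3587 → 46.7014 [stop]  node(5,1) S=59.0995 payoff=33.9705 vs cont=32.6278 → 33.9705 [stop]  node(5,2) S=75.3257 payoff=17.7443 vs cont=16.4015 → 17.7443 [stop]  node(5,3) S=96.0070 payoff=0.0000 vs cont=3.7204 → 3.7204 [wait]  node(5,4) S=122.3666 payoff=0.0000 vs cont=0.0000 → 0.0000 [wait]  node(5,5) S=155.9633 payoff=0.0000 vs cont=0.0000 → 0.0000 [wait]  ⇒ S*(5)=75.3257
t_4: node(4,0) S=52.3485 payoff=40.7215 vs cont=39.3788 → 40.7215 [stop]  node(4,1) S=66.7212 payoff=26.3488 vs cont=25.0061 → 26.3488 [stop]  node(4,2) S=85.0400 payoff=8.0300 vs cont=10.1642 → 10.1642 [wait]  node(4,3) S=108.3884 payoff=0.0000 vs cont=1.7237 → 1.7237 [wait]  node(4,4) S=138.1474 payoff=0.0000 vs cont=0.0000 → 0.0000 [wait]  ⇒ S*(4)=66.7212
t_3: node(3,0) S=59.0995 payoff=33.9705 vs cont=32.6278 → 33.9705 [stop]  node(3,1) S=75.3257 payoff=17.7443 vs cont=17.5162 → 17.7443 [stop]  node(3,2) S=96.0070 payoff=0.0000 vs cont=5.6095 → 5.6095 [wait]  node(3,3) S=122.3666 payoff=0.0000 vs cont=0.7986 → 0.7986 [wait]  ⇒ S*(3)=75.3257
t_2: node(2,0) S=66.7212 payoff=26.3488 vs cont=25.0061 → 26.3488 [stop]  node(2,1) S=85.0400 payoff=8.0300 vs cont=11.1508 → 11.1508 [wait]  node(2,2) S=108.3884 payoff=0.0000 vs cont=3.0160 → 3.0160 [wait]  ⇒ S*(2)=66.7212
t_1: node(1,0) S=75.3257 payoff=17.7443 vs cont=18.0314 → 18.0314 [wait]  node(1,1) S=96.0070 payoff=0.0000 vs cont=6.7415 → 6.7415 [wait]  ⇒ S*(1)=-
t_0: node(0,0) S=85.0400 payoff=8.0300 vs cont=11.8750 → 11.8750 [wait]  ⇒ S*(0)=-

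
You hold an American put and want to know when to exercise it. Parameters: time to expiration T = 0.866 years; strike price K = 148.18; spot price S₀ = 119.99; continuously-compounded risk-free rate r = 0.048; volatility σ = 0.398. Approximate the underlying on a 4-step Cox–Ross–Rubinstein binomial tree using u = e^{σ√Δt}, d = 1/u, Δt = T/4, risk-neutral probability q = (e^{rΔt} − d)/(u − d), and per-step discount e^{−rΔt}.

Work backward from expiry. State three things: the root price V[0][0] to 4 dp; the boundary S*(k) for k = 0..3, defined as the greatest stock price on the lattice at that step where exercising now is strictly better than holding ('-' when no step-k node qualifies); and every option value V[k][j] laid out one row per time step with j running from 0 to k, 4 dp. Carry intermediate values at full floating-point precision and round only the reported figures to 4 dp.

price = 34.3905
boundary = - - 82.8501 99.7055
tree:
34.3905
48.6401 19.8148
65.3299 31.7495 7.4119
79.3358 48.4745 14.4548 0.0000
90.9741 65.3299 28.1900 0.0000 0.0000

Δt=0.21650  u=1.20344  d=0.83095  q=0.48188  discount=0.98966
step 4 (expiry): payoffs max(K−S,0) = 90.9741 65.3299 28.1900 0.0000 0.0000
step 3: (k=3,j=0): S=68.8442, (K−S)⁺=79.3358, hold=77.8039 ⇒ V=79.3358 exercise | (k=3,j=1): S=99.7055, (K−S)⁺=48.4745, hold=46.9426 ⇒ V=48.4745 exercise | (k=3,j=2): S=144.4013, (K−S)⁺=3.7787, hold=14.4548 ⇒ V=14.4548 continue | (k=3,j=3): S=209.1332, (K−S)⁺=0.0000, hold=0.0000 ⇒ V=0.0000 continue  boundary S*=99.7055
step 2: (k=2,j=0): S=82.8501, (K−S)⁺=65.3299, hold=63.7980 ⇒ V=65.3299 exercise | (k=2,j=1): S=119.9900, (K−S)⁺=28.1900, hold=31.7495 ⇒ V=31.7495 continue | (k=2,j=2): S=173.7789, (K−S)⁺=0.0000, hold=7.4119 ⇒ V=7.4119 continue  boundary S*=82.8501
step 1: (k=1,j=0): S=99.7055, (K−S)⁺=48.4745, hold=48.6401 ⇒ V=48.6401 continue | (k=1,j=1): S=144.4013, (K−S)⁺=3.7787, hold=19.8148 ⇒ V=19.8148 continue  boundary S*=-
step 0: (k=0,j=0): S=119.9900, (K−S)⁺=28.1900, hold=34.3905 ⇒ V=34.3905 continue  boundary S*=-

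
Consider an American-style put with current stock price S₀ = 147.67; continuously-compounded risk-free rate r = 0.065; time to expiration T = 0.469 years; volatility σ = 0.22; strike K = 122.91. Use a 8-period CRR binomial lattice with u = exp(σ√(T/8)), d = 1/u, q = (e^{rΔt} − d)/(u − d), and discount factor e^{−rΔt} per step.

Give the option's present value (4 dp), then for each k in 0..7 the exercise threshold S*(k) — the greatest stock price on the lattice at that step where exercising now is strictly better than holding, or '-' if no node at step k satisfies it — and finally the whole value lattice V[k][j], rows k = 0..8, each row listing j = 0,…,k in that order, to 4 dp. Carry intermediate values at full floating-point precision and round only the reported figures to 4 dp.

Δt=0.05862, u=1.05471, d=0.94813, q=0.52251, disc=e^(-rΔt)=0.99620
k=8 terminal: V=max(K-S,0) → 26.4780 15.6373 3.5780 0.0000 0.0000 0.0000 0.0000 0.0000 0.0000
k=7: j=0 S=101.7080 intr=21.2020 cont=20.7345 V=21.2020[EX]; j=1 S=113.1417 intr=9.7683 cont=9.3008 V=9.7683[EX]; j=2 S=125.8608 intr=0.0000 cont=1.7020 V=1.7020[hold]; j=3 S=140.0098 intr=0.0000 cont=0.0000 V=0.0000[hold]; j=4 S=155.7493 intr=0.0000 cont=0.0000 V=0.0000[hold]; j=5 S=173.2582 intr=0.0000 cont=0.0000 V=0.0000[hold]; j=6 S=192.7355 intr=0.0000 cont=0.0000 V=0.0000[hold]; j=7 S=214.4023 intr=0.0000 cont=0.0000 V=0.0000[hold]  S*(7)=113.1417
k=6: j=0 S=107.2727 intr=15.6373 cont=15.1699 V=15.6373[EX]; j=1 S=119.3320 intr=3.5780 cont=5.5325 V=5.5325[hold]; j=2 S=132.7469 intr=0.0000 cont=0.8096 V=0.8096[hold]; j=3 S=147.6700 intr=0.0000 cont=0.0000 V=0.0000[hold]; j=4 S=164.2707 intr=0.0000 cont=0.0000 V=0.0000[hold]; j=5 S=182.7375 intr=0.0000 cont=0.0000 V=0.0000[hold]; j=6 S=203.2804 intr=0.0000 cont=0.0000 V=0.0000[hold]  S*(6)=107.2727
k=5: j=0 S=113.1417 intr=9.7683 cont=10.3181 V=10.3181[hold]; j=1 S=125.8608 intr=0.0000 cont=3.0531 V=3.0531[hold]; j=2 S=140.0098 intr=0.0000 cont=0.3851 V=0.3851[hold]; j=3 S=155.7493 intr=0.0000 cont=0.0000 V=0.0000[hold]; j=4 S=173.2582 intr=0.0000 cont=0.0000 V=0.0000[hold]; j=5 S=192.7355 intr=0.0000 cont=0.0000 V=0.0000[hold]  S*(5)=-
k=4: j=0 S=119.3320 intr=3.5780 cont=6.4973 V=6.4973[hold]; j=1 S=132.7469 intr=0.0000 cont=1.6527 V=1.6527[hold]; j=2 S=147.6700 intr=0.0000 cont=0.1832 V=0.1832[hold]; j=3 S=164.2707 intr=0.0000 cont=0.0000 V=0.0000[hold]; j=4 S=182.7375 intr=0.0000 cont=0.0000 V=0.0000[hold]  S*(4)=-
k=3: j=0 S=125.8608 intr=0.0000 cont=3.9509 V=3.9509[hold]; j=1 S=140.0098 intr=0.0000 cont=0.8815 V=0.8815[hold]; j=2 S=155.7493 intr=0.0000 cont=0.0871 V=0.0871[hold]; j=3 S=173.2582 intr=0.0000 cont=0.0000 V=0.0000[hold]  S*(3)=-
k=2: j=0 S=132.7469 intr=0.0000 cont=2.3382 V=2.3382[hold]; j=1 S=147.6700 intr=0.0000 cont=0.4647 V=0.4647[hold]; j=2 S=164.2707 intr=0.0000 cont=0.0414 V=0.0414[hold]  S*(2)=-
k=1: j=0 S=140.0098 intr=0.0000 cont=1.3541 V=1.3541[hold]; j=1 S=155.7493 intr=0.0000 cont=0.2426 V=0.2426[hold]  S*(1)=-
k=0: j=0 S=147.6700 intr=0.0000 cont=0.7704 V=0.7704[hold]  S*(0)=-

price = 0.7704
boundary = - - - - - - 107.2727 113.1417
tree:
0.7704
1.3541 0.2426
2.3382 0.4647 0.0414
3.9509 0.8815 0.0871 0.0000
6.4973 1.6527 0.1832 0.0000 0.0000
10.3181 3.0531 0.3851 0.0000 0.0000 0.0000
15.6373 5.5325 0.8096 0.0000 0.0000 0.0000 0.0000
21.2020 9.7683 1.7020 0.0000 0.0000 0.0000 0.0000 0.0000
26.4780 15.6373 3.5780 0.0000 0.0000 0.0000 0.0000 0.0000 0.0000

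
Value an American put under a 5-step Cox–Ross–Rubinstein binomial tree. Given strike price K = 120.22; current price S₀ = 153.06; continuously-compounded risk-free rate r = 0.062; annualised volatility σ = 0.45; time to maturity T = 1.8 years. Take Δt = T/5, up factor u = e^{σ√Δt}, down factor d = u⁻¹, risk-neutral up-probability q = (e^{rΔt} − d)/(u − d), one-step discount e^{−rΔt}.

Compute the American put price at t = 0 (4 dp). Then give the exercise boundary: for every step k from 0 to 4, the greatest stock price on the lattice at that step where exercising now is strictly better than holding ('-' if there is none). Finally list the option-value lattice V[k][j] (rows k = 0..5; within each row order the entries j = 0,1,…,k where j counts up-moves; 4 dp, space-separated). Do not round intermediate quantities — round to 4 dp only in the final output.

params: Δt=0.36000 u=1.30996 d=0.76338 q=0.47420 e^(-rΔt)=0.97793
t_5 payoffs: 80.5407 52.1300 3.3771 0.0000 0.0000 0.0000
t_4: node(4,0) S=51.9785 payoff=68.2415 vs cont=65.5879 → 68.2415 [stop]  node(4,1) S=89.1954 payoff=31.0246 vs cont=28.3710 → 31.0246 [stop]  node(4,2) S=153.0600 payoff=0.0000 vs cont=1.7365 → 1.7365 [wait]  node(4,3) S=262.6520 payoff=0.0000 vs cont=0.0000 → 0.0000 [wait]  node(4,4) S=450.7127 payoff=0.0000 vs cont=0.0000 → 0.0000 [wait]  ⇒ S*(4)=89.1954
t_3: node(3,0) S=68.0900 payoff=52.1300 vs cont=49.4764 → 52.1300 [stop]  node(3,1) S=116.8429 payoff=3.3771 vs cont=16.7579 → 16.7579 [wait]  node(3,2) S=200.5032 payoff=0.0000 vs cont=0.8929 → 0.8929 [wait]  node(3,3) S=344.0648 payoff=0.0000 vs cont=0.0000 → 0.0000 [wait]  ⇒ S*(3)=68.0900
t_2: node(2,0) S=89.1954 payoff=31.0246 vs cont=34.5761 → 34.5761 [wait]  node(2,1) S=153.0600 payoff=0.0000 vs cont=9.0308 → 9.0308 [wait]  node(2,2) S=262.6520 payoff=0.0000 vs cont=0.4591 → 0.4591 [wait]  ⇒ S*(2)=-
t_1: node(1,0) S=116.8429 payoff=3.3771 vs cont=21.9667 → 21.9667 [wait]  node(1,1) S=200.5032 payoff=0.0000 vs cont=4.8565 → 4.8565 [wait]  ⇒ S*(1)=-
t_0: node(0,0) S=153.0600 payoff=0.0000 vs cont=13.5472 → 13.5472 [wait]  ⇒ S*(0)=-

price = 13.5472
boundary = - - - 68.0900 89.1954
tree:
13.5472
21.9667 4.8565
34.5761 9.0308 0.4591
52.1300 16.7579 0.8929 0.0000
68.2415 31.0246 1.7365 0.0000 0.0000
80.5407 52.1300 3.3771 0.0000 0.0000 0.0000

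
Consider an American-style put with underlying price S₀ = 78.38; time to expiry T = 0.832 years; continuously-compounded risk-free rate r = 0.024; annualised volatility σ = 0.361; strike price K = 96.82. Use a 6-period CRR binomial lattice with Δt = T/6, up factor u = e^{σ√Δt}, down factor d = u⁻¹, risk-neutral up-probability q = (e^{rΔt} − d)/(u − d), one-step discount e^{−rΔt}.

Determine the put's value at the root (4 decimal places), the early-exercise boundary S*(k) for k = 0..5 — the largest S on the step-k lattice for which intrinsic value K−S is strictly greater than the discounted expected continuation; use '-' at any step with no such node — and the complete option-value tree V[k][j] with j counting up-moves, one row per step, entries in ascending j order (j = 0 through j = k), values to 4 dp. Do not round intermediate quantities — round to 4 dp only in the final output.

params: Δt=0.13867 u=1.14388 d=0.87421 q=0.47880 e^(-rΔt)=0.99668
t_6 payoffs: 61.8324 51.0398 36.9180 18.4400 0.0000 0.0000 0.0000
t_5: node(5,0) S=40.0218 payoff=56.7982 vs cont=56.4766 → 56.7982 [stop]  node(5,1) S=52.3673 payoff=44.4527 vs cont=44.1311 → 44.4527 [stop]  node(5,2) S=68.5210 payoff=28.2990 vs cont=27.9774 → 28.2990 [stop]  node(5,3) S=89.6576 payoff=7.1624 vs cont=9.5789 → 9.5789 [wait]  node(5,4) S=117.3142 payoff=0.0000 vs cont=0.0000 → 0.0000 [wait]  node(5,5) S=153.5021 payoff=0.0000 vs cont=0.0000 → 0.0000 [wait]  ⇒ S*(5)=68.5210
t_4: node(4,0) S=45.7802 payoff=51.0398 vs cont=50.7181 → 51.0398 [stop]  node(4,1) S=59.9020 payoff=36.9180 vs cont=36.5963 → 36.9180 [stop]  node(4,2) S=78.3800 payoff=18.4400 vs cont=19.2715 → 19.2715 [wait]  node(4,3) S=102.5578 payoff=0.0000 vs cont=4.9759 → 4.9759 [wait]  node(4,4) S=134.1938 payoff=0.0000 vs cont=0.0000 → 0.0000 [wait]  ⇒ S*(4)=59.9020
t_3: node(3,0) S=52.3673 payoff=44.4527 vs cont=44.1311 → 44.4527 [stop]  node(3,1) S=68.5210 payoff=28.2990 vs cont=28.3742 → 28.3742 [wait]  node(3,2) S=89.6576 payoff=7.1624 vs cont=12.3854 → 12.3854 [wait]  node(3,3) S=117.3142 payoff=0.0000 vs cont=2.5848 → 2.5848 [wait]  ⇒ S*(3)=52.3673
t_2: node(2,0) S=59.9020 payoff=36.9180 vs cont=36.6321 → 36.9180 [stop]  node(2,1) S=78.3800 payoff=18.4400 vs cont=20.6498 → 20.6498 [wait]  node(2,2) S=102.5578 payoff=0.0000 vs cont=7.6673 → 7.6673 [wait]  ⇒ S*(2)=59.9020
t_1: node(1,0) S=68.5210 payoff=28.2990 vs cont=29.0319 → 29.0319 [wait]  node(1,1) S=89.6576 payoff=7.1624 vs cont=14.3858 → 14.3858 [wait]  ⇒ S*(1)=-
t_0: node(0,0) S=78.3800 payoff=18.4400 vs cont=21.9461 → 21.9461 [wait]  ⇒ S*(0)=-

price = 21.9461
boundary = - - 59.9020 52.3673 59.9020 68.5210
tree:
21.9461
29.0319 14.3858
36.9180 20.6498 7.6673
44.4527 28.3742 12.3854 2.5848
51.0398 36.9180 19.2715 4.9759 0.0000
56.7982 44.4527 28.2990 9.5789 0.0000 0.0000
61.8324 51.0398 36.9180 18.4400 0.0000 0.0000 0.0000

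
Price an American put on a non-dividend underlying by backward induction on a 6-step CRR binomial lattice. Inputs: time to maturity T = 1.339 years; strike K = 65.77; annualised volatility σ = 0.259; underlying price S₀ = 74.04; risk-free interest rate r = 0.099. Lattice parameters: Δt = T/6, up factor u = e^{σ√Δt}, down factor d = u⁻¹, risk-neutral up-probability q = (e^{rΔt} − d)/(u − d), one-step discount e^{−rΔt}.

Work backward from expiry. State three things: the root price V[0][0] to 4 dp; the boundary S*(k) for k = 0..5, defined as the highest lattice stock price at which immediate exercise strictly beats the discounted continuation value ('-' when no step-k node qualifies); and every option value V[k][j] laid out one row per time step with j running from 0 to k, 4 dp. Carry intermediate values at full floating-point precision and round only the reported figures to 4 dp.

price = 2.6841
boundary = - - - 51.2926 45.3855 51.2926
tree:
2.6841
4.8681 1.0787
8.5572 2.1695 0.2664
14.4774 4.2563 0.6198 0.0000
20.3845 8.0623 1.4417 0.0000 0.0000
25.6112 14.4774 3.3537 0.0000 0.0000 0.0000
30.2361 20.3845 7.8015 0.0000 0.0000 0.0000 0.0000

params: Δt=0.22317 u=1.13015 d=0.88484 q=0.56051 e^(-rΔt)=0.97815
t_6 payoffs: 30.2361 20.3845 7.8015 0.0000 0.0000 0.0000 0.0000
t_5: node(5,0) S=40.1588 payoff=25.6112 vs cont=24.1741 → 25.6112 [stop]  node(5,1) S=51.2926 payoff=14.4774 vs cont=13.0402 → 14.4774 [stop]  node(5,2) S=65.5133 payoff=0.2567 vs cont=3.3537 → 3.3537 [wait]  node(5,3) S=83.6765 payoff=0.0000 vs cont=0.0000 → 0.0000 [wait]  node(5,4) S=106.8755 payoff=0.0000 vs cont=0.0000 → 0.0000 [wait]  node(5,5) S=136.5062 payoff=0.0000 vs cont=0.0000 → 0.0000 [wait]  ⇒ S*(5)=51.2926
t_4: node(4,0) S=45.3855 payoff=20.3845 vs cont=18.9473 → 20.3845 [stop]  node(4,1) S=57.9685 payoff=7.8015 vs cont=8.0623 → 8.0623 [wait]  node(4,2) S=74.0400 payoff=0.0000 vs cont=1.4417 → 1.4417 [wait]  node(4,3) S=94.5673 payoff=0.0000 vs cont=0.0000 → 0.0000 [wait]  node(4,4) S=120.7856 payoff=0.0000 vs cont=0.0000 → 0.0000 [wait]  ⇒ S*(4)=45.3855
t_3: node(3,0) S=51.2926 payoff=14.4774 vs cont=13.1832 → 14.4774 [stop]  node(3,1) S=65.5133 payoff=0.2567 vs cont=4.2563 → 4.2563 [wait]  node(3,2) S=83.6765 payoff=0.0000 vs cont=0.6198 → 0.6198 [wait]  node(3,3) S=106.8755 payoff=0.0000 vs cont=0.0000 → 0.0000 [wait]  ⇒ S*(3)=51.2926
t_2: node(2,0) S=57.9685 payoff=7.8015 vs cont=8.5572 → 8.5572 [wait]  node(2,1) S=74.0400 payoff=0.0000 vs cont=2.1695 → 2.1695 [wait]  node(2,2) S=94.5673 payoff=0.0000 vs cont=0.2664 → 0.2664 [wait]  ⇒ S*(2)=-
t_1: node(1,0) S=65.5133 payoff=0.2567 vs cont=4.8681 → 4.8681 [wait]  node(1,1) S=83.6765 payoff=0.0000 vs cont=1.0787 → 1.0787 [wait]  ⇒ S*(1)=-
t_0: node(0,0) S=74.0400 payoff=0.0000 vs cont=2.6841 → 2.6841 [wait]  ⇒ S*(0)=-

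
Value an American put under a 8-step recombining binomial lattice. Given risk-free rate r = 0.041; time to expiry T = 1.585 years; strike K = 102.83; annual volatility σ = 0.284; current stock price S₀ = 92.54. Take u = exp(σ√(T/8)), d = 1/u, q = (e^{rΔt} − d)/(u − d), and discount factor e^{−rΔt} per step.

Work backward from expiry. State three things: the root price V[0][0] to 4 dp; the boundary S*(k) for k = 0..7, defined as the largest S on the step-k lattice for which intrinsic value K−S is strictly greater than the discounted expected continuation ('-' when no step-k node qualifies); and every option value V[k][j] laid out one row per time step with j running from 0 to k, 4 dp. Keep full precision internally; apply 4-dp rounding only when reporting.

price = 16.8837
boundary = - - 71.8670 63.3329 71.8670 63.3329 71.8670 81.5510
tree:
16.8837
23.2335 10.8245
30.9630 15.9015 5.9363
39.4971 22.6122 9.4664 2.5116
47.0178 30.9630 14.6503 4.4494 0.6195
53.6454 39.4971 21.8282 7.7287 1.2507 0.0000
59.4859 47.0178 30.9630 13.0715 2.5248 0.0000 0.0000
64.6330 53.6454 39.4971 21.2790 5.0971 0.0000 0.0000 0.0000
69.1688 59.4859 47.0178 30.9630 10.2900 0.0000 0.0000 0.0000 0.0000

params: Δt=0.19812 u=1.13475 d=0.88125 q=0.50061 e^(-rΔt)=0.99191
t_8 payoffs: 69.1688 59.4859 47.0178 30.9630 10.2900 0.0000 0.0000 0.0000 0.0000
t_7: node(7,0) S=38.1970 payoff=64.6330 vs cont=63.8011 → 64.6330 [stop]  node(7,1) S=49.1846 payoff=53.6454 vs cont=52.8134 → 53.6454 [stop]  node(7,2) S=63.3329 payoff=39.4971 vs cont=38.6652 → 39.4971 [stop]  node(7,3) S=81.5510 payoff=21.2790 vs cont=20.4470 → 21.2790 [stop]  node(7,4) S=105.0097 payoff=0.0000 vs cont=5.0971 → 5.0971 [wait]  node(7,5) S=135.2164 payoff=0.0000 vs cont=0.0000 → 0.0000 [wait]  node(7,6) S=174.1123 payoff=0.0000 vs cont=0.0000 → 0.0000 [wait]  node(7,7) S=224.1968 payoff=0.0000 vs cont=0.0000 → 0.0000 [wait]  ⇒ S*(7)=81.5510
t_6: node(6,0) S=43.3441 payoff=59.4859 vs cont=58.6540 → 59.4859 [stop]  node(6,1) S=55.8122 payoff=47.0178 vs cont=46.1858 → 47.0178 [stop]  node(6,2) S=71.8670 payoff=30.9630 vs cont=30.1311 → 30.9630 [stop]  node(6,3) S=92.5400 payoff=10.2900 vs cont=13.0715 → 13.0715 [wait]  node(6,4) S=119.1597 payoff=0.0000 vs cont=2.5248 → 2.5248 [wait]  node(6,5) S=153.4368 payoff=0.0000 vs cont=0.0000 → 0.0000 [wait]  node(6,6) S=197.5738 payoff=0.0000 vs cont=0.0000 → 0.0000 [wait]  ⇒ S*(6)=71.8670
t_5: node(5,0) S=49.1846 payoff=53.6454 vs cont=52.8134 → 53.6454 [stop]  node(5,1) S=63.3329 payoff=39.4971 vs cont=38.6652 → 39.4971 [stop]  node(5,2) S=81.5510 payoff=21.2790 vs cont=21.8282 → 21.8282 [wait]  node(5,3) S=105.0097 payoff=0.0000 vs cont=7.7287 → 7.7287 [wait]  node(5,4) S=135.2164 payoff=0.0000 vs cont=1.2507 → 1.2507 [wait]  node(5,5) S=174.1123 payoff=0.0000 vs cont=0.0000 → 0.0000 [wait]  ⇒ S*(5)=63.3329
t_4: node(4,0) S=55.8122 payoff=47.0178 vs cont=46.1858 → 47.0178 [stop]  node(4,1) S=71.8670 payoff=30.9630 vs cont=30.4038 → 30.9630 [stop]  node(4,2) S=92.5400 payoff=10.2900 vs cont=14.6503 → 14.6503 [wait]  node(4,3) S=119.1597 payoff=0.0000 vs cont=4.4494 → 4.4494 [wait]  node(4,4) S=153.4368 payoff=0.0000 vs cont=0.6195 → 0.6195 [wait]  ⇒ S*(4)=71.8670
t_3: node(3,0) S=63.3329 payoff=39.4971 vs cont=38.6652 → 39.4971 [stop]  node(3,1) S=81.5510 payoff=21.2790 vs cont=22.6122 → 22.6122 [wait]  node(3,2) S=105.0097 payoff=0.0000 vs cont=9.4664 → 9.4664 [wait]  node(3,3) S=135.2164 payoff=0.0000 vs cont=2.5116 → 2.5116 [wait]  ⇒ S*(3)=63.3329
t_2: node(2,0) S=71.8670 payoff=30.9630 vs cont=30.7931 → 30.9630 [stop]  node(2,1) S=92.5400 payoff=10.2900 vs cont=15.9015 → 15.9015 [wait]  node(2,2) S=119.1597 payoff=0.0000 vs cont=5.9363 → 5.9363 [wait]  ⇒ S*(2)=71.8670
t_1: node(1,0) S=81.5510 payoff=21.2790 vs cont=23.2335 → 23.2335 [wait]  node(1,1) S=105.0097 payoff=0.0000 vs cont=10.8245 → 10.8245 [wait]  ⇒ S*(1)=-
t_0: node(0,0) S=92.5400 payoff=10.2900 vs cont=16.8837 → 16.8837 [wait]  ⇒ S*(0)=-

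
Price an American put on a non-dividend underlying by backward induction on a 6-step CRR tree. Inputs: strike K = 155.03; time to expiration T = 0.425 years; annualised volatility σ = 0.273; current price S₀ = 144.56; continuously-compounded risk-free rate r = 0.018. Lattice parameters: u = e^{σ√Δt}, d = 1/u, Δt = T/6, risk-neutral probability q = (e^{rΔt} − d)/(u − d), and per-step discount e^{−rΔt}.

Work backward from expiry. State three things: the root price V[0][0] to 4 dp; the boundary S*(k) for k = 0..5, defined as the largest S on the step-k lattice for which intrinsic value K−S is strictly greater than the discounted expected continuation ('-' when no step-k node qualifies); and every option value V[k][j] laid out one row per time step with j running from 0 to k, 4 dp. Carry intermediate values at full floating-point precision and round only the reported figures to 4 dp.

Δt=0.07083  u=1.07536  d=0.92992  q=0.49062  discount=0.99873
step 6 (expiry): payoffs max(K−S,0) = 61.5499 46.9292 30.0218 10.4700 0.0000 0.0000 0.0000
step 5: (k=5,j=0): S=100.5250, (K−S)⁺=54.5050, hold=54.3075 ⇒ V=54.5050 exercise | (k=5,j=1): S=116.2475, (K−S)⁺=38.7825, hold=38.5850 ⇒ V=38.7825 exercise | (k=5,j=2): S=134.4291, (K−S)⁺=20.6009, hold=20.4034 ⇒ V=20.6009 exercise | (k=5,j=3): S=155.4544, (K−S)⁺=0.0000, hold=5.3265 ⇒ V=5.3265 continue | (k=5,j=4): S=179.7681, (K−S)⁺=0.0000, hold=0.0000 ⇒ V=0.0000 continue | (k=5,j=5): S=207.8846, (K−S)⁺=0.0000, hold=0.0000 ⇒ V=0.0000 continue  boundary S*=134.4291
step 4: (k=4,j=0): S=108.1008, (K−S)⁺=46.9292, hold=46.7317 ⇒ V=46.9292 exercise | (k=4,j=1): S=125.0082, (K−S)⁺=30.0218, hold=29.8243 ⇒ V=30.0218 exercise | (k=4,j=2): S=144.5600, (K−S)⁺=10.4700, hold=13.0903 ⇒ V=13.0903 continue | (k=4,j=3): S=167.1698, (K−S)⁺=0.0000, hold=2.7098 ⇒ V=2.7098 continue | (k=4,j=4): S=193.3158, (K−S)⁺=0.0000, hold=0.0000 ⇒ V=0.0000 continue  boundary S*=125.0082
step 3: (k=3,j=0): S=116.2475, (K−S)⁺=38.7825, hold=38.5850 ⇒ V=38.7825 exercise | (k=3,j=1): S=134.4291, (K−S)⁺=20.6009, hold=21.6873 ⇒ V=21.6873 continue | (k=3,j=2): S=155.4544, (K−S)⁺=0.0000, hold=7.9873 ⇒ V=7.9873 continue | (k=3,j=3): S=179.7681, (K−S)⁺=0.0000, hold=1.3786 ⇒ V=1.3786 continue  boundary S*=116.2475
step 2: (k=2,j=0): S=125.0082, (K−S)⁺=30.0218, hold=30.3566 ⇒ V=30.3566 continue | (k=2,j=1): S=144.5600, (K−S)⁺=10.4700, hold=14.9468 ⇒ V=14.9468 continue | (k=2,j=2): S=167.1698, (K−S)⁺=0.0000, hold=4.7389 ⇒ V=4.7389 continue  boundary S*=-
step 1: (k=1,j=0): S=134.4291, (K−S)⁺=20.6009, hold=22.7672 ⇒ V=22.7672 continue | (k=1,j=1): S=155.4544, (K−S)⁺=0.0000, hold=9.9260 ⇒ V=9.9260 continue  boundary S*=-
step 0: (k=0,j=0): S=144.5600, (K−S)⁺=10.4700, hold=16.4461 ⇒ V=16.4461 continue  boundary S*=-

price = 16.4461
boundary = - - - 116.2475 125.0082 134.4291
tree:
16.4461
22.7672 9.9260
30.3566 14.9468 4.7389
38.7825 21.6873 7.9873 1.3786
46.9292 30.0218 13.0903 2.7098 0.0000
54.5050 38.7825 20.6009 5.3265 0.0000 0.0000
61.5499 46.9292 30.0218 10.4700 0.0000 0.0000 0.0000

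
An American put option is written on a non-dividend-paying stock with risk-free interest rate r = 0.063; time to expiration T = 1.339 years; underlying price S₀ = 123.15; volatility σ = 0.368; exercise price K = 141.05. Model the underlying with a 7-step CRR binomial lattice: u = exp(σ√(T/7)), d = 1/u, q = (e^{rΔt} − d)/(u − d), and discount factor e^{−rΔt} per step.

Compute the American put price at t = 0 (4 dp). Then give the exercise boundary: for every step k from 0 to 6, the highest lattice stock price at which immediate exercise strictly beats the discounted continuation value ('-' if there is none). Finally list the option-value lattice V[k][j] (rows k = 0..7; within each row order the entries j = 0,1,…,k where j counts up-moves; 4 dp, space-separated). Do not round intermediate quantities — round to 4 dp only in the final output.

price = 26.7162
boundary = - - 89.2556 75.9865 89.2556 104.8419 89.2556
tree:
26.7162
37.8914 16.0734
51.7944 24.7639 7.6820
65.0635 36.7151 13.2890 2.2026
76.3600 51.7944 22.3702 4.4351 0.0000
85.9772 65.0635 36.2081 8.9303 0.0000 0.0000
94.1646 76.3600 51.7944 17.9819 0.0000 0.0000 0.0000
101.1348 85.9772 65.0635 36.2081 0.0000 0.0000 0.0000 0.0000

Δt=0.19129  u=1.17463  d=0.85134  q=0.49735  discount=0.98802
step 7 (expiry): payoffs max(K−S,0) = 101.1348 85.9772 65.0635 36.2081 0.0000 0.0000 0.0000 0.0000
step 6: (k=6,j=0): S=46.8854, (K−S)⁺=94.1646, hold=92.4750 ⇒ V=94.1646 exercise | (k=6,j=1): S=64.6900, (K−S)⁺=76.3600, hold=74.6705 ⇒ V=76.3600 exercise | (k=6,j=2): S=89.2556, (K−S)⁺=51.7944, hold=50.1048 ⇒ V=51.7944 exercise | (k=6,j=3): S=123.1500, (K−S)⁺=17.9000, hold=17.9819 ⇒ V=17.9819 continue | (k=6,j=4): S=169.9156, (K−S)⁺=0.0000, hold=0.0000 ⇒ V=0.0000 continue | (k=6,j=5): S=234.4401, (K−S)⁺=0.0000, hold=0.0000 ⇒ V=0.0000 continue | (k=6,j=6): S=323.4676, (K−S)⁺=0.0000, hold=0.0000 ⇒ V=0.0000 continue  boundary S*=89.2556
step 5: (k=5,j=0): S=55.0728, (K−S)⁺=85.9772, hold=84.2876 ⇒ V=85.9772 exercise | (k=5,j=1): S=75.9865, (K−S)⁺=65.0635, hold=63.3739 ⇒ V=65.0635 exercise | (k=5,j=2): S=104.8419, (K−S)⁺=36.2081, hold=34.5587 ⇒ V=36.2081 exercise | (k=5,j=3): S=144.6551, (K−S)⁺=0.0000, hold=8.9303 ⇒ V=8.9303 continue | (k=5,j=4): S=199.5872, (K−S)⁺=0.0000, hold=0.0000 ⇒ V=0.0000 continue | (k=5,j=5): S=275.3794, (K−S)⁺=0.0000, hold=0.0000 ⇒ V=0.0000 continue  boundary S*=104.8419
step 4: (k=4,j=0): S=64.6900, (K−S)⁺=76.3600, hold=74.6705 ⇒ V=76.3600 exercise | (k=4,j=1): S=89.2556, (K−S)⁺=51.7944, hold=50.1048 ⇒ V=51.7944 exercise | (k=4,j=2): S=123.1500, (K−S)⁺=17.9000, hold=22.3702 ⇒ V=22.3702 continue | (k=4,j=3): S=169.9156, (K−S)⁺=0.0000, hold=4.4351 ⇒ V=4.4351 continue | (k=4,j=4): S=234.4401, (K−S)⁺=0.0000, hold=0.0000 ⇒ V=0.0000 continue  boundary S*=89.2556
step 3: (k=3,j=0): S=75.9865, (K−S)⁺=65.0635, hold=63.3739 ⇒ V=65.0635 exercise | (k=3,j=1): S=104.8419, (K−S)⁺=36.2081, hold=36.7151 ⇒ V=36.7151 continue | (k=3,j=2): S=144.6551, (K−S)⁺=0.0000, hold=13.2890 ⇒ V=13.2890 continue | (k=3,j=3): S=199.5872, (K−S)⁺=0.0000, hold=2.2026 ⇒ V=2.2026 continue  boundary S*=75.9865
step 2: (k=2,j=0): S=89.2556, (K−S)⁺=51.7944, hold=50.3539 ⇒ V=51.7944 exercise | (k=2,j=1): S=123.1500, (K−S)⁺=17.9000, hold=24.7639 ⇒ V=24.7639 continue | (k=2,j=2): S=169.9156, (K−S)⁺=0.0000, hold=7.6820 ⇒ V=7.6820 continue  boundary S*=89.2556
step 1: (k=1,j=0): S=104.8419, (K−S)⁺=36.2081, hold=37.8914 ⇒ V=37.8914 continue | (k=1,j=1): S=144.6551, (K−S)⁺=0.0000, hold=16.0734 ⇒ V=16.0734 continue  boundary S*=-
step 0: (k=0,j=0): S=123.1500, (K−S)⁺=17.9000, hold=26.7162 ⇒ V=26.7162 continue  boundary S*=-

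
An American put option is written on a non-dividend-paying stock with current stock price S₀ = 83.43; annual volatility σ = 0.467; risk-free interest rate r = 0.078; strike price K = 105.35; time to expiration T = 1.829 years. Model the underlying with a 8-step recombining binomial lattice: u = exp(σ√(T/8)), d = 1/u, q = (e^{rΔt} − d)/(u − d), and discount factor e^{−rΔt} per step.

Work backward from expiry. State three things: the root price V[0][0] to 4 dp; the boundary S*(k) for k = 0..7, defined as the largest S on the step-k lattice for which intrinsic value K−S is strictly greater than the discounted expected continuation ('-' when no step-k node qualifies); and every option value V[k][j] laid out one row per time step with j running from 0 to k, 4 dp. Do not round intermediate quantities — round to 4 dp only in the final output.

params: Δt=0.22862 u=1.25019 d=0.79988 q=0.48436 e^(-rΔt)=0.98233
t_8 payoffs: 91.3697 83.4992 71.1977 51.9710 21.9200 0.0000 0.0000 0.0000 0.0000
t_7: node(7,0) S=17.4780 payoff=87.8720 vs cont=86.0100 → 87.8720 [stop]  node(7,1) S=27.3177 payoff=78.0323 vs cont=76.1703 → 78.0323 [stop]  node(7,2) S=42.6968 payoff=62.6532 vs cont=60.7912 → 62.6532 [stop]  node(7,3) S=66.7339 payoff=38.6161 vs cont=36.7541 → 38.6161 [stop]  node(7,4) S=104.3033 payoff=1.0467 vs cont=11.1030 → 11.1030 [wait]  node(7,5) S=163.0232 payoff=0.0000 vs cont=0.0000 → 0.0000 [wait]  node(7,6) S=254.8009 payoff=0.0000 vs cont=0.0000 → 0.0000 [wait]  node(7,7) S=398.2468 payoff=0.0000 vs cont=0.0000 → 0.0000 [wait]  ⇒ S*(7)=66.7339
t_6: node(6,0) S=21.8508 payoff=83.4992 vs cont=81.6371 → 83.4992 [stop]  node(6,1) S=34.1523 payoff=71.1977 vs cont=69.3357 → 71.1977 [stop]  node(6,2) S=53.3790 payoff=51.9710 vs cont=50.1089 → 51.9710 [stop]  node(6,3) S=83.4300 payoff=21.9200 vs cont=24.8428 → 24.8428 [wait]  node(6,4) S=130.3988 payoff=0.0000 vs cont=5.6239 → 5.6239 [wait]  node(6,5) S=203.8098 payoff=0.0000 vs cont=0.0000 → 0.0000 [wait]  node(6,6) S=318.5493 payoff=0.0000 vs cont=0.0000 → 0.0000 [wait]  ⇒ S*(6)=53.3790
t_5: node(5,0) S=27.3177 payoff=78.0323 vs cont=76.1703 → 78.0323 [stop]  node(5,1) S=42.6968 payoff=62.6532 vs cont=60.7912 → 62.6532 [stop]  node(5,2) S=66.7339 payoff=38.6161 vs cont=38.1447 → 38.6161 [stop]  node(5,3) S=104.3033 payoff=1.0467 vs cont=15.2593 → 15.2593 [wait]  node(5,4) S=163.0232 payoff=0.0000 vs cont=2.8486 → 2.8486 [wait]  node(5,5) S=254.8009 payoff=0.0000 vs cont=0.0000 → 0.0000 [wait]  ⇒ S*(5)=66.7339
t_4: node(4,0) S=34.1523 payoff=71.1977 vs cont=69.3357 → 71.1977 [stop]  node(4,1) S=53.3790 payoff=51.9710 vs cont=50.1089 → 51.9710 [stop]  node(4,2) S=83.4300 payoff=21.9200 vs cont=26.8204 → 26.8204 [wait]  node(4,3) S=130.3988 payoff=0.0000 vs cont=9.0846 → 9.0846 [wait]  node(4,4) S=203.8098 payoff=0.0000 vs cont=1.4429 → 1.4429 [wait]  ⇒ S*(4)=53.3790
t_3: node(3,0) S=42.6968 payoff=62.6532 vs cont=60.7912 → 62.6532 [stop]  node(3,1) S=66.7339 payoff=38.6161 vs cont=39.0857 → 39.0857 [wait]  node(3,2) S=104.3033 payoff=1.0467 vs cont=17.9076 → 17.9076 [wait]  node(3,3) S=163.0232 payoff=0.0000 vs cont=5.2881 → 5.2881 [wait]  ⇒ S*(3)=42.6968
t_2: node(2,0) S=53.3790 payoff=51.9710 vs cont=50.3324 → 51.9710 [stop]  node(2,1) S=83.4300 payoff=21.9200 vs cont=28.3183 → 28.3183 [wait]  node(2,2) S=130.3988 payoff=0.0000 vs cont=11.5867 → 11.5867 [wait]  ⇒ S*(2)=53.3790
t_1: node(1,0) S=66.7339 payoff=38.6161 vs cont=39.7984 → 39.7984 [wait]  node(1,1) S=104.3033 payoff=1.0467 vs cont=19.8568 → 19.8568 [wait]  ⇒ S*(1)=-
t_0: node(0,0) S=83.4300 payoff=21.9200 vs cont=29.6067 → 29.6067 [wait]  ⇒ S*(0)=-

price = 29.6067
boundary = - - 53.3790 42.6968 53.3790 66.7339 53.3790 66.7339
tree:
29.6067
39.7984 19.8568
51.9710 28.3183 11.5867
62.6532 39.0857 17.9076 5.2881
71.1977 51.9710 26.8204 9.0846 1.4429
78.0323 62.6532 38.6161 15.2593 2.8486 0.0000
83.4992 71.1977 51.9710 24.8428 5.6239 0.0000 0.0000
87.8720 78.0323 62.6532 38.6161 11.1030 0.0000 0.0000 0.0000
91.3697 83.4992 71.1977 51.9710 21.9200 0.0000 0.0000 0.0000 0.0000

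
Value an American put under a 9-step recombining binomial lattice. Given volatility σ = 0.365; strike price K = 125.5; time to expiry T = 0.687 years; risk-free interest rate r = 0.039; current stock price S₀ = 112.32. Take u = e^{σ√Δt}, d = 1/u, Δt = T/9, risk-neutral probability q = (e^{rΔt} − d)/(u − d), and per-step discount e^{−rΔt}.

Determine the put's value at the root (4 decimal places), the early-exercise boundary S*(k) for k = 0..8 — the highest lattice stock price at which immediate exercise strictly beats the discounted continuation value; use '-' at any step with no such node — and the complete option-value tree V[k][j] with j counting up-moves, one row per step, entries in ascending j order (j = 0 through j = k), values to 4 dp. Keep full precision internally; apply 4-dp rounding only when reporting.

price = 20.0090
boundary = - - - 82.9983 75.0366 82.9983 91.8047 101.5456 112.3200
tree:
20.0090
26.5446 13.3167
34.1461 18.7809 7.7008
42.5017 25.6422 11.7415 3.5347
50.4634 33.7209 17.3754 5.9391 1.0494
57.6614 42.5017 24.7713 9.7701 1.9809 0.0847
64.1688 50.4634 33.6953 15.6178 3.7327 0.1664 0.0000
70.0521 57.6614 42.5017 23.9544 7.0211 0.3270 0.0000 0.0000
75.3710 64.1688 50.4634 33.6953 13.1800 0.6425 0.0000 0.0000 0.0000
80.1797 70.0521 57.6614 42.5017 23.9544 1.2624 0.0000 0.0000 0.0000 0.0000

params: Δt=0.07633 u=1.10610 d=0.90407 q=0.48957 e^(-rΔt)=0.99703
t_9 payoffs: 80.1797 70.0521 57.6614 42.5017 23.9544 1.2624 0.0000 0.0000 0.0000 0.0000
t_8: node(8,0) S=50.1290 payoff=75.3710 vs cont=74.9979 → 75.3710 [stop]  node(8,1) S=61.3312 payoff=64.1688 vs cont=63.7958 → 64.1688 [stop]  node(8,2) S=75.0366 payoff=50.4634 vs cont=50.0903 → 50.4634 [stop]  node(8,3) S=91.8047 payoff=33.6953 vs cont=33.3222 → 33.6953 [stop]  node(8,4) S=112.3200 payoff=13.1800 vs cont=12.8069 → 13.1800 [stop]  node(8,5) S=137.4197 payoff=0.0000 vs cont=0.6425 → 0.6425 [wait]  node(8,6) S=168.1284 payoff=0.0000 vs cont=0.0000 → 0.0000 [wait]  node(8,7) S=205.6994 payoff=0.0000 vs cont=0.0000 → 0.0000 [wait]  node(8,8) S=251.6662 payoff=0.0000 vs cont=0.0000 → 0.0000 [wait]  ⇒ S*(8)=112.3200
t_7: node(7,0) S=55.4479 payoff=70.0521 vs cont=69.6790 → 70.0521 [stop]  node(7,1) S=67.8386 payoff=57.6614 vs cont=57.2883 → 57.6614 [stop]  node(7,2) S=82.9983 payoff=42.5017 vs cont=42.1287 → 42.5017 [stop]  node(7,3) S=101.5456 payoff=23.9544 vs cont=23.5813 → 23.9544 [stop]  node(7,4) S=124.2376 payoff=1.2624 vs cont=7.0211 → 7.0211 [wait]  node(7,5) S=152.0005 payoff=0.0000 vs cont=0.3270 → 0.3270 [wait]  node(7,6) S=185.9675 payoff=0.0000 vs cont=0.0000 → 0.0000 [wait]  node(7,7) S=227.5249 payoff=0.0000 vs cont=0.0000 → 0.0000 [wait]  ⇒ S*(7)=101.5456
t_6: node(6,0) S=61.3312 payoff=64.1688 vs cont=63.7958 → 64.1688 [stop]  node(6,1) S=75.0366 payoff=50.4634 vs cont=50.0903 → 50.4634 [stop]  node(6,2) S=91.8047 payoff=33.6953 vs cont=33.3222 → 33.6953 [stop]  node(6,3) S=112.3200 payoff=13.1800 vs cont=15.6178 → 15.6178 [wait]  node(6,4) S=137.4197 payoff=0.0000 vs cont=3.7327 → 3.7327 [wait]  node(6,5) S=168.1284 payoff=0.0000 vs cont=0.1664 → 0.1664 [wait]  node(6,6) S=205.6994 payoff=0.0000 vs cont=0.0000 → 0.0000 [wait]  ⇒ S*(6)=91.8047
t_5: node(5,0) S=67.8386 payoff=57.6614 vs cont=57.2883 → 57.6614 [stop]  node(5,1) S=82.9983 payoff=42.5017 vs cont=42.1287 → 42.5017 [stop]  node(5,2) S=101.5456 payoff=23.9544 vs cont=24.7713 → 24.7713 [wait]  node(5,3) S=124.2376 payoff=1.2624 vs cont=9.7701 → 9.7701 [wait]  node(5,4) S=152.0005 payoff=0.0000 vs cont=1.9809 → 1.9809 [wait]  node(5,5) S=185.9675 payoff=0.0000 vs cont=0.0847 → 0.0847 [wait]  ⇒ S*(5)=82.9983
t_4: node(4,0) S=75.0366 payoff=50.4634 vs cont=50.0903 → 50.4634 [stop]  node(4,1) S=91.8047 payoff=33.6953 vs cont=33.7209 → 33.7209 [wait]  node(4,2) S=112.3200 payoff=13.1800 vs cont=17.3754 → 17.3754 [wait]  node(4,3) S=137.4197 payoff=0.0000 vs cont=5.9391 → 5.9391 [wait]  node(4,4) S=168.1284 payoff=0.0000 vs cont=1.0494 → 1.0494 [wait]  ⇒ S*(4)=75.0366
t_3: node(3,0) S=82.9983 payoff=42.5017 vs cont=42.1412 → 42.5017 [stop]  node(3,1) S=101.5456 payoff=23.9544 vs cont=25.6422 → 25.6422 [wait]  node(3,2) S=124.2376 payoff=1.2624 vs cont=11.7415 → 11.7415 [wait]  node(3,3) S=152.0005 payoff=0.0000 vs cont=3.5347 → 3.5347 [wait]  ⇒ S*(3)=82.9983
t_2: node(2,0) S=91.8047 payoff=33.6953 vs cont=34.1461 → 34.1461 [wait]  node(2,1) S=112.3200 payoff=13.1800 vs cont=18.7809 → 18.7809 [wait]  node(2,2) S=137.4197 payoff=0.0000 vs cont=7.7008 → 7.7008 [wait]  ⇒ S*(2)=-
t_1: node(1,0) S=101.5456 payoff=23.9544 vs cont=26.5446 → 26.5446 [wait]  node(1,1) S=124.2376 payoff=1.2624 vs cont=13.3167 → 13.3167 [wait]  ⇒ S*(1)=-
t_0: node(0,0) S=112.3200 payoff=13.1800 vs cont=20.0090 → 20.0090 [wait]  ⇒ S*(0)=-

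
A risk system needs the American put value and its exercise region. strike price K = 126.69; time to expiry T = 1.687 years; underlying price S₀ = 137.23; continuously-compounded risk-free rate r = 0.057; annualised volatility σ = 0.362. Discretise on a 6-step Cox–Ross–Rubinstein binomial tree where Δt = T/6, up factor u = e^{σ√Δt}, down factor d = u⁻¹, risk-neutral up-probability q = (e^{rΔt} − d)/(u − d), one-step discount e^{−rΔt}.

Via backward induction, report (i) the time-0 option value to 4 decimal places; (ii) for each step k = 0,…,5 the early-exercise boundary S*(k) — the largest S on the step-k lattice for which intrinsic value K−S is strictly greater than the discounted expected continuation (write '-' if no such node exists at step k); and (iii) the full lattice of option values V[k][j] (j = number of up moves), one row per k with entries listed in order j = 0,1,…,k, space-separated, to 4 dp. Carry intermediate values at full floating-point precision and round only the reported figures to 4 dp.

Δt=0.28117, u=1.21161, d=0.82535, q=0.49398, disc=e^(-rΔt)=0.98410
k=6 terminal: V=max(K-S,0) → 83.3120 63.0110 33.2092 0.0000 0.0000 0.0000 0.0000
k=5: j=0 S=52.5573 intr=74.1327 cont=72.1185 V=74.1327[EX]; j=1 S=77.1541 intr=49.5359 cont=47.5216 V=49.5359[EX]; j=2 S=113.2624 intr=13.4276 cont=16.5372 V=16.5372[hold]; j=3 S=166.2694 intr=0.0000 cont=0.0000 V=0.0000[hold]; j=4 S=244.0838 intr=0.0000 cont=0.0000 V=0.0000[hold]; j=5 S=358.3154 intr=0.0000 cont=0.0000 V=0.0000[hold]  S*(5)=77.1541
k=4: j=0 S=63.6790 intr=63.0110 cont=60.9968 V=63.0110[EX]; j=1 S=93.4808 intr=33.2092 cont=32.7066 V=33.2092[EX]; j=2 S=137.2300 intr=0.0000 cont=8.2350 V=8.2350[hold]; j=3 S=201.4539 intr=0.0000 cont=0.0000 V=0.0000[hold]; j=4 S=295.7346 intr=0.0000 cont=0.0000 V=0.0000[hold]  S*(4)=93.4808
k=3: j=0 S=77.1541 intr=49.5359 cont=47.5216 V=49.5359[EX]; j=1 S=113.2624 intr=13.4276 cont=20.5405 V=20.5405[hold]; j=2 S=166.2694 intr=0.0000 cont=4.1008 V=4.1008[hold]; j=3 S=244.0838 intr=0.0000 cont=0.0000 V=0.0000[hold]  S*(3)=77.1541
k=2: j=0 S=93.4808 intr=33.2092 cont=34.6528 V=34.6528[hold]; j=1 S=137.2300 intr=0.0000 cont=12.2221 V=12.2221[hold]; j=2 S=201.4539 intr=0.0000 cont=2.0421 V=2.0421[hold]  S*(2)=-
k=1: j=0 S=113.2624 intr=13.4276 cont=23.1976 V=23.1976[hold]; j=1 S=166.2694 intr=0.0000 cont=7.0790 V=7.0790[hold]  S*(1)=-
k=0: j=0 S=137.2300 intr=0.0000 cont=14.9930 V=14.9930[hold]  S*(0)=-

price = 14.9930
boundary = - - - 77.1541 93.4808 77.1541
tree:
14.9930
23.1976 7.0790
34.6528 12.2221 2.0421
49.5359 20.5405 4.1008 0.0000
63.0110 33.2092 8.2350 0.0000 0.0000
74.1327 49.5359 16.5372 0.0000 0.0000 0.0000
83.3120 63.0110 33.2092 0.0000 0.0000 0.0000 0.0000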